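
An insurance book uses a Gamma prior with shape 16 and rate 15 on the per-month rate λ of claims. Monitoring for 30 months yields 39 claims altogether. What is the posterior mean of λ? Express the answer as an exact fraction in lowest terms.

11/9

Total count 39 over total exposure 30 months.
Posterior: α' = 16 + 39 = 55, β' = 15 + 30 = 45.
Posterior mean = α'/β' = 55/45 = 11/9.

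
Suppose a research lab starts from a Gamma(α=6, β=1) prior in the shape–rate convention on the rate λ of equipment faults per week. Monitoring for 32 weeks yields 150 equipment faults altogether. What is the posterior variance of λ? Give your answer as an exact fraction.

52/363

Total count 150 over total exposure 32 weeks.
By Gamma–Poisson conjugacy, the posterior is Gamma(α + Σx, β + Σt) = Gamma(6 + 150, 1 + 32) = Gamma(156, 33).
Posterior variance = α'/β'² = 156/1089 = 52/363.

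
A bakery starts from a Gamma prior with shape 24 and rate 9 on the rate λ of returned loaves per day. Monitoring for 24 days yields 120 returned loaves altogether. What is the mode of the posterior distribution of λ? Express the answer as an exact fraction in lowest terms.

13/3

Total count 120 over total exposure 24 days.
The Gamma prior is conjugate for the Poisson rate, so λ | data ~ Gamma(24+120, 9+24) = Gamma(144, 33).
Posterior mode = (α'−1)/β' = 143/33 = 13/3.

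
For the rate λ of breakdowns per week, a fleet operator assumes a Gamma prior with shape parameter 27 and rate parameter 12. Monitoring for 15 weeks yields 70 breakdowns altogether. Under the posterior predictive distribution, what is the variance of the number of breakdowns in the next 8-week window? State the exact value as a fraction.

Total count 70 over total exposure 15 weeks.
By Gamma–Poisson conjugacy, the posterior is Gamma(α + Σx, β + Σt) = Gamma(27 + 70, 12 + 15) = Gamma(97, 27).
The posterior predictive for a window of length T is Negative Binomial with variance T·α'·(β'+T)/β'² = 8·97·35/729 = 27160/729.

27160/729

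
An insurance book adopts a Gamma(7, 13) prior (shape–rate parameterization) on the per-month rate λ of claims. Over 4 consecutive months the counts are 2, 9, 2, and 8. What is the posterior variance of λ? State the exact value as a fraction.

28/289

Total count: 2 + 9 + 2 + 8 = 21.
Total exposure: 4 months.
By Gamma–Poisson conjugacy, the posterior is Gamma(α + Σx, β + Σt) = Gamma(7 + 21, 13 + 4) = Gamma(28, 17).
Posterior variance = α'/β'² = 28/289.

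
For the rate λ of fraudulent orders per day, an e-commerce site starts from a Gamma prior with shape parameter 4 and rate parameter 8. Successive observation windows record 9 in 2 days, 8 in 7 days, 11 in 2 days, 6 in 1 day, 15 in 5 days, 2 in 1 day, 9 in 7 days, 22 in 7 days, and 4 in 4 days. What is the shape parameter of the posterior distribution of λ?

Total count: 9 + 8 + 11 + 6 + 15 + 2 + 9 + 22 + 4 = 86.
Total exposure: 2 + 7 + 2 + 1 + 5 + 1 + 7 + 7 + 4 = 36 days.
By Gamma–Poisson conjugacy, the posterior is Gamma(α + Σx, β + Σt) = Gamma(4 + 86, 8 + 36) = Gamma(90, 44).

90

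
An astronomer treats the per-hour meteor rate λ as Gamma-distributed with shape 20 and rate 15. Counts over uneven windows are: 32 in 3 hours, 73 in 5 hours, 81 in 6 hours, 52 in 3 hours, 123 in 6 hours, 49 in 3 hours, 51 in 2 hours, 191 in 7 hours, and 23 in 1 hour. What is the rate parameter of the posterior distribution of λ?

Total count: 32 + 73 + 81 + 52 + 123 + 49 + 51 + 191 + 23 = 675.
Total exposure: 3 + 5 + 6 + 3 + 6 + 3 + 2 + 7 + 1 = 36 hours.
Conjugate update: add total count to the shape and total exposure to the rate, giving Gamma(695, 51).

51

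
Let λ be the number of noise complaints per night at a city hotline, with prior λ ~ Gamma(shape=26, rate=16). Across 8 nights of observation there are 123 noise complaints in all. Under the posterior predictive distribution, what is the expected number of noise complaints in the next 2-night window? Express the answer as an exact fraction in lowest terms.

Total count 123 over total exposure 8 nights.
Gamma(α, β) with Poisson data over total exposure Σt gives posterior Gamma(α+Σx, β+Σt) = Gamma(149, 24).
Predictive mean over a 2-night window = T·E[λ|data] = 2·149/24 = 149/12.

149/12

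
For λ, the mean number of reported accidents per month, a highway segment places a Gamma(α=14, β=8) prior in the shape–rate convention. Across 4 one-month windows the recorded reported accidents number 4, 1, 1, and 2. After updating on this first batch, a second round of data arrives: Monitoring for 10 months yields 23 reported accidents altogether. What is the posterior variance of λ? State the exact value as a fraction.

Total count: 4 + 1 + 1 + 2 = 8.
Total exposure: 4 months.
After the first batch: Gamma(14 + 8, 8 + 4) = Gamma(22, 12).
Total count 23 over total exposure 10 months.
After the second batch: Gamma(22 + 23, 12 + 10) = Gamma(45, 22).
Posterior variance = α'/β'² = 45/484.

45/484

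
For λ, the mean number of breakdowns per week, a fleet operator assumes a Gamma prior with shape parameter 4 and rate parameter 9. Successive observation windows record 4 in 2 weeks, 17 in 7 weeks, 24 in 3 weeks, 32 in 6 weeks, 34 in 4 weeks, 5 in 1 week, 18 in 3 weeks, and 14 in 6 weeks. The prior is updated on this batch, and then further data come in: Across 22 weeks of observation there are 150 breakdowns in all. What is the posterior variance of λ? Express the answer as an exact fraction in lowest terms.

Total count: 4 + 17 + 24 + 32 + 34 + 5 + 18 + 14 = 148.
Total exposure: 2 + 7 + 3 + 6 + 4 + 1 + 3 + 6 = 32 weeks.
After the first batch: Gamma(4 + 148, 9 + 32) = Gamma(152, 41).
Total count 150 over total exposure 22 weeks.
After the second batch: Gamma(152 + 150, 41 + 22) = Gamma(302, 63).
Posterior variance = α'/β'² = 302/3969.

302/3969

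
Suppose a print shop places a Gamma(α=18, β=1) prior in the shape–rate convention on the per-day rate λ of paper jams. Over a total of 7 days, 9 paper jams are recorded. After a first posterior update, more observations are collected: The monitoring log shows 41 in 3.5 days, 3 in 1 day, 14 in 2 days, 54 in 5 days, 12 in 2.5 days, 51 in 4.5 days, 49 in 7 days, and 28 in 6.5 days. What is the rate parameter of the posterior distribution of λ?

Total count 9 over total exposure 7 days.
After the first batch: Gamma(18 + 9, 1 + 7) = Gamma(27, 8).
Total count: 41 + 3 + 14 + 54 + 12 + 51 + 49 + 28 = 252.
Total exposure: 3.5 + 1 + 2 + 5 + 2.5 + 4.5 + 7 + 6.5 = 32 days.
After the second batch: Gamma(27 + 252, 8 + 32) = Gamma(279, 40).

40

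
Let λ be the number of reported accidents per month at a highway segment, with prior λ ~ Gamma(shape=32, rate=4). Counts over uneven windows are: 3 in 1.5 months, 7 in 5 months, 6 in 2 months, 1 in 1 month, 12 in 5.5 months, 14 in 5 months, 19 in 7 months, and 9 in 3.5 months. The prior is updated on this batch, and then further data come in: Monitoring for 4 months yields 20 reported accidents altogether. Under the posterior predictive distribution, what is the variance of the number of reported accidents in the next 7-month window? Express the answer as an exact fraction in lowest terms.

Total count: 3 + 7 + 6 + 1 + 12 + 14 + 19 + 9 = 71.
Total exposure: 1.5 + 5 + 2 + 1 + 5.5 + 5 + 7 + 3.5 = 30.5 months.
After the first batch: Gamma(32 + 71, 4 + 30.5) = Gamma(103, 69/2).
Total count 20 over total exposure 4 months.
After the second batch: Gamma(103 + 20, 69/2 + 4) = Gamma(123, 77/2).
The posterior predictive for a window of length T is Negative Binomial with variance T·α'·(β'+T)/β'² = 7·123·(91/2)/(5929/4) = 3198/121.

3198/121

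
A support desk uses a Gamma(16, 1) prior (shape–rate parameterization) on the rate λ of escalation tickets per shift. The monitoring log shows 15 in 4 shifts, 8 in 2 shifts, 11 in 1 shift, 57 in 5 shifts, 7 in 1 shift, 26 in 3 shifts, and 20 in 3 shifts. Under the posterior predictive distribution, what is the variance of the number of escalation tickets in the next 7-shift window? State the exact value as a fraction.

Total count: 15 + 8 + 11 + 57 + 7 + 26 + 20 = 144.
Total exposure: 4 + 2 + 1 + 5 + 1 + 3 + 3 = 19 shifts.
Posterior: α' = 16 + 144 = 160, β' = 1 + 19 = 20.
The posterior predictive for a window of length T is Negative Binomial with variance T·α'·(β'+T)/β'² = 7·160·27/400 = 378/5.

378/5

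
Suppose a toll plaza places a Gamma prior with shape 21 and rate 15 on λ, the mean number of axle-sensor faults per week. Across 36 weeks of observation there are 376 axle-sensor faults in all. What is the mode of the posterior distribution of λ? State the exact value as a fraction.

Total count 376 over total exposure 36 weeks.
Conjugate update: add total count to the shape and total exposure to the rate, giving Gamma(397, 51).
Posterior mode = (α'−1)/β' = 396/51 = 132/17.

132/17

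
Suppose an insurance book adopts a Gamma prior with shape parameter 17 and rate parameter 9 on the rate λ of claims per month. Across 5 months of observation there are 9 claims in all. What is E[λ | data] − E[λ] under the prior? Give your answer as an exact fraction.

Total count 9 over total exposure 5 months.
Gamma(α, β) with Poisson data over total exposure Σt gives posterior Gamma(α+Σx, β+Σt) = Gamma(26, 14).
Posterior mean = 26/14 = 13/7; prior mean = 17/9 = 17/9. Difference = 13/7 − 17/9 = -2/63.

-2/63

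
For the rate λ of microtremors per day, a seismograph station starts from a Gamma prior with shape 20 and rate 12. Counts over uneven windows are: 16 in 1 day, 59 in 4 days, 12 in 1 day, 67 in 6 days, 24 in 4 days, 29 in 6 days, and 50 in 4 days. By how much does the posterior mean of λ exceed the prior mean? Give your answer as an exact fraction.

641/114

Total count: 16 + 59 + 12 + 67 + 24 + 29 + 50 = 257.
Total exposure: 1 + 4 + 1 + 6 + 4 + 6 + 4 = 26 days.
Gamma(α, β) with Poisson data over total exposure Σt gives posterior Gamma(α+Σx, β+Σt) = Gamma(277, 38).
Posterior mean = 277/38 = 277/38; prior mean = 20/12 = 5/3. Difference = 277/38 − 5/3 = 641/114.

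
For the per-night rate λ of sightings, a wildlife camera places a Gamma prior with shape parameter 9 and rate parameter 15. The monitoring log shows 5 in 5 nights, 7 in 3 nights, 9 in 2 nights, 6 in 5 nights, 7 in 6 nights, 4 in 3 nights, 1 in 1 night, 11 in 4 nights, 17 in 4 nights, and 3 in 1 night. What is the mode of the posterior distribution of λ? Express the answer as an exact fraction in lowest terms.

Total count: 5 + 7 + 9 + 6 + 7 + 4 + 1 + 11 + 17 + 3 = 70.
Total exposure: 5 + 3 + 2 + 5 + 6 + 3 + 1 + 4 + 4 + 1 = 34 nights.
Conjugate update: add total count to the shape and total exposure to the rate, giving Gamma(79, 49).
Posterior mode = (α'−1)/β' = 78/49.

78/49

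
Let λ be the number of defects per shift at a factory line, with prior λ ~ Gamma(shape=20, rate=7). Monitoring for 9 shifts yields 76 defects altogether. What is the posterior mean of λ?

6

Total count 76 over total exposure 9 shifts.
Conjugate update: add total count to the shape and total exposure to the rate, giving Gamma(96, 16).
Posterior mean = α'/β' = 96/16 = 6.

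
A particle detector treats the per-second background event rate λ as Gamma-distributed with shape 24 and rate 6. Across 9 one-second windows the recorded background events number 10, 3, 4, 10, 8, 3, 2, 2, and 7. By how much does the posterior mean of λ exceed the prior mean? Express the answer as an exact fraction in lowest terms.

Total count: 10 + 3 + 4 + 10 + 8 + 3 + 2 + 2 + 7 = 49.
Total exposure: 9 seconds.
Posterior: α' = 24 + 49 = 73, β' = 6 + 9 = 15.
Posterior mean = 73/15 = 73/15; prior mean = 24/6 = 4. Difference = 73/15 − 4 = 13/15.

13/15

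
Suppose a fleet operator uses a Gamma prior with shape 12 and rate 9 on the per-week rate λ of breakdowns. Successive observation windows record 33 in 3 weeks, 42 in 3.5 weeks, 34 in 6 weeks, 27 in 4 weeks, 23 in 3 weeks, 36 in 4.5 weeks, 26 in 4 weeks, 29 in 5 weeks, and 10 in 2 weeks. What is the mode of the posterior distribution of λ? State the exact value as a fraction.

Total count: 33 + 42 + 34 + 27 + 23 + 36 + 26 + 29 + 10 = 260.
Total exposure: 3 + 3.5 + 6 + 4 + 3 + 4.5 + 4 + 5 + 2 = 35 weeks.
Conjugate update: add total count to the shape and total exposure to the rate, giving Gamma(272, 44).
Posterior mode = (α'−1)/β' = 271/44.

271/44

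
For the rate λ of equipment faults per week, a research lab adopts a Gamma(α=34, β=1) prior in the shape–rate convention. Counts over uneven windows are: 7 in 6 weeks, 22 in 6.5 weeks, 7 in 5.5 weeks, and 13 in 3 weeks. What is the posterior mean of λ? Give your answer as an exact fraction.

Total count: 7 + 22 + 7 + 13 = 49.
Total exposure: 6 + 6.5 + 5.5 + 3 = 21 weeks.
By Gamma–Poisson conjugacy, the posterior is Gamma(α + Σx, β + Σt) = Gamma(34 + 49, 1 + 21) = Gamma(83, 22).
Posterior mean = α'/β' = 83/22.

83/22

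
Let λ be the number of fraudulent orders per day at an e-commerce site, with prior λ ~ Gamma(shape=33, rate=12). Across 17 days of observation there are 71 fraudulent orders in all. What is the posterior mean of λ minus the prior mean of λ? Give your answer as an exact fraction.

97/116

Total count 71 over total exposure 17 days.
The Gamma prior is conjugate for the Poisson rate, so λ | data ~ Gamma(33+71, 12+17) = Gamma(104, 29).
Posterior mean = 104/29 = 104/29; prior mean = 33/12 = 11/4. Difference = 104/29 − 11/4 = 97/116.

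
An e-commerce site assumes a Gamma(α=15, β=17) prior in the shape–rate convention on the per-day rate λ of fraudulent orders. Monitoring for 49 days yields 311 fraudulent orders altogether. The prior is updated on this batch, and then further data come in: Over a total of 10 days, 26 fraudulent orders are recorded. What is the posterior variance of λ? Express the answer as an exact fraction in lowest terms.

Total count 311 over total exposure 49 days.
After the first batch: Gamma(15 + 311, 17 + 49) = Gamma(326, 66).
Total count 26 over total exposure 10 days.
After the second batch: Gamma(326 + 26, 66 + 10) = Gamma(352, 76).
Posterior variance = α'/β'² = 352/5776 = 22/361.

22/361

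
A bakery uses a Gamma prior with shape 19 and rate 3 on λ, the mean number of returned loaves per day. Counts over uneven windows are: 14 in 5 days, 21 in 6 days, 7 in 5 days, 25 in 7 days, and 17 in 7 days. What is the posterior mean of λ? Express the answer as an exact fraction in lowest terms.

103/33

Total count: 14 + 21 + 7 + 25 + 17 = 84.
Total exposure: 5 + 6 + 5 + 7 + 7 = 30 days.
By Gamma–Poisson conjugacy, the posterior is Gamma(α + Σx, β + Σt) = Gamma(19 + 84, 3 + 30) = Gamma(103, 33).
Posterior mean = α'/β' = 103/33.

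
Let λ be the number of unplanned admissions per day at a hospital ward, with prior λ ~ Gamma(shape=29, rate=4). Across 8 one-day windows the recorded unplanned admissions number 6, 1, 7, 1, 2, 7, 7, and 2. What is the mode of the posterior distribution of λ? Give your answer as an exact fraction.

Total count: 6 + 1 + 7 + 1 + 2 + 7 + 7 + 2 = 33.
Total exposure: 8 days.
By Gamma–Poisson conjugacy, the posterior is Gamma(α + Σx, β + Σt) = Gamma(29 + 33, 4 + 8) = Gamma(62, 12).
Posterior mode = (α'−1)/β' = 61/12.

61/12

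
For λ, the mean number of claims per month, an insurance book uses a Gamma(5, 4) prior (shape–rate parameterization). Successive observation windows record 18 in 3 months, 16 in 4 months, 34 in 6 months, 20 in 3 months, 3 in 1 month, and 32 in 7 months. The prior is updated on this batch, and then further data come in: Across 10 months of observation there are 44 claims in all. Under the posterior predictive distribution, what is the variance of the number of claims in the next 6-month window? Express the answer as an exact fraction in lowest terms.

Total count: 18 + 16 + 34 + 20 + 3 + 32 = 123.
Total exposure: 3 + 4 + 6 + 3 + 1 + 7 = 24 months.
After the first batch: Gamma(5 + 123, 4 + 24) = Gamma(128, 28).
Total count 44 over total exposure 10 months.
After the second batch: Gamma(128 + 44, 28 + 10) = Gamma(172, 38).
The posterior predictive for a window of length T is Negative Binomial with variance T·α'·(β'+T)/β'² = 6·172·44/1444 = 11352/361.

11352/361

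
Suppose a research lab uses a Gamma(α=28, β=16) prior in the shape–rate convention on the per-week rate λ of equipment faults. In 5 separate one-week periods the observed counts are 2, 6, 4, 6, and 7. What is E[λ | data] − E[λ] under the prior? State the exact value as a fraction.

65/84

Total count: 2 + 6 + 4 + 6 + 7 = 25.
Total exposure: 5 weeks.
By Gamma–Poisson conjugacy, the posterior is Gamma(α + Σx, β + Σt) = Gamma(28 + 25, 16 + 5) = Gamma(53, 21).
Posterior mean = 53/21 = 53/21; prior mean = 28/16 = 7/4. Difference = 53/21 − 7/4 = 65/84.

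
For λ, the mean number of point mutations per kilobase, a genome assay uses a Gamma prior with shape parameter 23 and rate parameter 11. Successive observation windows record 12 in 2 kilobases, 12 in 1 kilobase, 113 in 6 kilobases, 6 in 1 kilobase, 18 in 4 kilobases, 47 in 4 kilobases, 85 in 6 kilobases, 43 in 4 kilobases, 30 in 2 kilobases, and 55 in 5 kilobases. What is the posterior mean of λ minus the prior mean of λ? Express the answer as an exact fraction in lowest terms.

1913/253

Total count: 12 + 12 + 113 + 6 + 18 + 47 + 85 + 43 + 30 + 55 = 421.
Total exposure: 2 + 1 + 6 + 1 + 4 + 4 + 6 + 4 + 2 + 5 = 35 kilobases.
Conjugate update: add total count to the shape and total exposure to the rate, giving Gamma(444, 46).
Posterior mean = 444/46 = 222/23; prior mean = 23/11 = 23/11. Difference = 222/23 − 23/11 = 1913/253.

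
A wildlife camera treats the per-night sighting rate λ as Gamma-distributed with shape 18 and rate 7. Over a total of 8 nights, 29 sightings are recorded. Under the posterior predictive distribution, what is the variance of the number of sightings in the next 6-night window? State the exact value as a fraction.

658/25

Total count 29 over total exposure 8 nights.
Posterior: α' = 18 + 29 = 47, β' = 7 + 8 = 15.
The posterior predictive for a window of length T is Negative Binomial with variance T·α'·(β'+T)/β'² = 6·47·21/225 = 658/25.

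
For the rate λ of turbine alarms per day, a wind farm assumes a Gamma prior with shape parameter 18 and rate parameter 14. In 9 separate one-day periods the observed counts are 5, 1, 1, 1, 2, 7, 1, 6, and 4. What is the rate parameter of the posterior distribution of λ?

Total count: 5 + 1 + 1 + 1 + 2 + 7 + 1 + 6 + 4 = 28.
Total exposure: 9 days.
By Gamma–Poisson conjugacy, the posterior is Gamma(α + Σx, β + Σt) = Gamma(18 + 28, 14 + 9) = Gamma(46, 23).

23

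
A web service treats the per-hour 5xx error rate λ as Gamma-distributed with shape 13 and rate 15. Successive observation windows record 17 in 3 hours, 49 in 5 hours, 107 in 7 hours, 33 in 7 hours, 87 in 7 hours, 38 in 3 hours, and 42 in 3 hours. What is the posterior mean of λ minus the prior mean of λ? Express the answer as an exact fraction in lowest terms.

514/75

Total count: 17 + 49 + 107 + 33 + 87 + 38 + 42 = 373.
Total exposure: 3 + 5 + 7 + 7 + 7 + 3 + 3 = 35 hours.
Gamma(α, β) with Poisson data over total exposure Σt gives posterior Gamma(α+Σx, β+Σt) = Gamma(386, 50).
Posterior mean = 386/50 = 193/25; prior mean = 13/15 = 13/15. Difference = 193/25 − 13/15 = 514/75.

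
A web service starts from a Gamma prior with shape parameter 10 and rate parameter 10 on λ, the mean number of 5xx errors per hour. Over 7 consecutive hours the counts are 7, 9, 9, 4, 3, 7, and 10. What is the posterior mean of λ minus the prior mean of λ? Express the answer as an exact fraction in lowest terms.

42/17

Total count: 7 + 9 + 9 + 4 + 3 + 7 + 10 = 49.
Total exposure: 7 hours.
Gamma(α, β) with Poisson data over total exposure Σt gives posterior Gamma(α+Σx, β+Σt) = Gamma(59, 17).
Posterior mean = 59/17 = 59/17; prior mean = 10/10 = 1. Difference = 59/17 − 1 = 42/17.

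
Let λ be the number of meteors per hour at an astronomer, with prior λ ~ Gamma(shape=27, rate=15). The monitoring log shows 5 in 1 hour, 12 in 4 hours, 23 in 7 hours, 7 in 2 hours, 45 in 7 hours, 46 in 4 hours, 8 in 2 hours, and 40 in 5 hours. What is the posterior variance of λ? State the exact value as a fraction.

Total count: 5 + 12 + 23 + 7 + 45 + 46 + 8 + 40 = 186.
Total exposure: 1 + 4 + 7 + 2 + 7 + 4 + 2 + 5 = 32 hours.
Gamma(α, β) with Poisson data over total exposure Σt gives posterior Gamma(α+Σx, β+Σt) = Gamma(213, 47).
Posterior variance = α'/β'² = 213/2209.

213/2209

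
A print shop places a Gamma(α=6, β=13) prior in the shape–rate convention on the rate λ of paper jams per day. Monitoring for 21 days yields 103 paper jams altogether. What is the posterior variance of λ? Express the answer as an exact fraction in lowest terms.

Total count 103 over total exposure 21 days.
By Gamma–Poisson conjugacy, the posterior is Gamma(α + Σx, β + Σt) = Gamma(6 + 103, 13 + 21) = Gamma(109, 34).
Posterior variance = α'/β'² = 109/1156.

109/1156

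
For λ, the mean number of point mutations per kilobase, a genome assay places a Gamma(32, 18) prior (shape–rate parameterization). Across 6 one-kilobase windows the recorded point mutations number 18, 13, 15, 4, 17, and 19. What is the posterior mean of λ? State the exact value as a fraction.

59/12

Total count: 18 + 13 + 15 + 4 + 17 + 19 = 86.
Total exposure: 6 kilobases.
Posterior: α' = 32 + 86 = 118, β' = 18 + 6 = 24.
Posterior mean = α'/β' = 118/24 = 59/12.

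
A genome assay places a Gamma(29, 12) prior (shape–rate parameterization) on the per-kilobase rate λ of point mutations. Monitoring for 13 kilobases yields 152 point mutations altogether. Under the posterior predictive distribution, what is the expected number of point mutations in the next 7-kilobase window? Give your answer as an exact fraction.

Total count 152 over total exposure 13 kilobases.
The Gamma prior is conjugate for the Poisson rate, so λ | data ~ Gamma(29+152, 12+13) = Gamma(181, 25).
Predictive mean over a 7-kilobase window = T·E[λ|data] = 7·181/25 = 1267/25.

1267/25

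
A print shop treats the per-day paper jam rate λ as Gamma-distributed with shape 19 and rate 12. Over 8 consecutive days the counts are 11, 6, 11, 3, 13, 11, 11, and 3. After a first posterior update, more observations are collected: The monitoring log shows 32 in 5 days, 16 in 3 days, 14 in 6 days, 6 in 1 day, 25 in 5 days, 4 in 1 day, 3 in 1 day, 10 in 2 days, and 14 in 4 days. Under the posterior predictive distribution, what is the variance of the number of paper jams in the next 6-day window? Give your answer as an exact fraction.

477/16

Total count: 11 + 6 + 11 + 3 + 13 + 11 + 11 + 3 = 69.
Total exposure: 8 days.
After the first batch: Gamma(19 + 69, 12 + 8) = Gamma(88, 20).
Total count: 32 + 16 + 14 + 6 + 25 + 4 + 3 + 10 + 14 = 124.
Total exposure: 5 + 3 + 6 + 1 + 5 + 1 + 1 + 2 + 4 = 28 days.
After the second batch: Gamma(88 + 124, 20 + 28) = Gamma(212, 48).
The posterior predictive for a window of length T is Negative Binomial with variance T·α'·(β'+T)/β'² = 6·212·54/2304 = 477/16.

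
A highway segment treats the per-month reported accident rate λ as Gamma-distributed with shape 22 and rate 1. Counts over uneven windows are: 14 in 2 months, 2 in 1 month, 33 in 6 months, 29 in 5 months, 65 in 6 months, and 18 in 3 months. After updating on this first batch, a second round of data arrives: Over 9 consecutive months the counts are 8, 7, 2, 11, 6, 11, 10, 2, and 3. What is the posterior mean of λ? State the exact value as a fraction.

Total count: 14 + 2 + 33 + 29 + 65 + 18 = 161.
Total exposure: 2 + 1 + 6 + 5 + 6 + 3 = 23 months.
After the first batch: Gamma(22 + 161, 1 + 23) = Gamma(183, 24).
Total count: 8 + 7 + 2 + 11 + 6 + 11 + 10 + 2 + 3 = 60.
Total exposure: 9 months.
After the second batch: Gamma(183 + 60, 24 + 9) = Gamma(243, 33).
Posterior mean = α'/β' = 243/33 = 81/11.

81/11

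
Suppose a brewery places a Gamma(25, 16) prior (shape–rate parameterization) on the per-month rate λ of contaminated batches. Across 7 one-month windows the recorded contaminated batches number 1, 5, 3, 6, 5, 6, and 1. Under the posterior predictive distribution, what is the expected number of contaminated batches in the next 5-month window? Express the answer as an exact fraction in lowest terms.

260/23

Total count: 1 + 5 + 3 + 6 + 5 + 6 + 1 = 27.
Total exposure: 7 months.
Posterior: α' = 25 + 27 = 52, β' = 16 + 7 = 23.
Predictive mean over a 5-month window = T·E[λ|data] = 5·52/23 = 260/23.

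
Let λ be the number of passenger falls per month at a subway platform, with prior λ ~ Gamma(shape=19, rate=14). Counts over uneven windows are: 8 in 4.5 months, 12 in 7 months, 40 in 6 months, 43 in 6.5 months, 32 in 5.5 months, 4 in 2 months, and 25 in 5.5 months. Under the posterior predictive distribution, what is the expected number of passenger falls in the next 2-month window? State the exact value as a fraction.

Total count: 8 + 12 + 40 + 43 + 32 + 4 + 25 = 164.
Total exposure: 4.5 + 7 + 6 + 6.5 + 5.5 + 2 + 5.5 = 37 months.
Gamma(α, β) with Poisson data over total exposure Σt gives posterior Gamma(α+Σx, β+Σt) = Gamma(183, 51).
Predictive mean over a 2-month window = T·E[λ|data] = 2·183/51 = 122/17.

122/17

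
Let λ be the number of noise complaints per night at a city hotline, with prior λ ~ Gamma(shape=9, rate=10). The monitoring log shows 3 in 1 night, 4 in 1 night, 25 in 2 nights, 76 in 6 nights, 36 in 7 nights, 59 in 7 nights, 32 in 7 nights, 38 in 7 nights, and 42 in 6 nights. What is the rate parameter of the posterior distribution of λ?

54

Total count: 3 + 4 + 25 + 76 + 36 + 59 + 32 + 38 + 42 = 315.
Total exposure: 1 + 1 + 2 + 6 + 7 + 7 + 7 + 7 + 6 = 44 nights.
Conjugate update: add total count to the shape and total exposure to the rate, giving Gamma(324, 54).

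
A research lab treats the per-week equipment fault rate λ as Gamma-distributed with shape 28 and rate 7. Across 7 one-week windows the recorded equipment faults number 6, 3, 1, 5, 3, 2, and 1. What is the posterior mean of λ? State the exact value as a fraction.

Total count: 6 + 3 + 1 + 5 + 3 + 2 + 1 = 21.
Total exposure: 7 weeks.
Conjugate update: add total count to the shape and total exposure to the rate, giving Gamma(49, 14).
Posterior mean = α'/β' = 49/14 = 7/2.

7/2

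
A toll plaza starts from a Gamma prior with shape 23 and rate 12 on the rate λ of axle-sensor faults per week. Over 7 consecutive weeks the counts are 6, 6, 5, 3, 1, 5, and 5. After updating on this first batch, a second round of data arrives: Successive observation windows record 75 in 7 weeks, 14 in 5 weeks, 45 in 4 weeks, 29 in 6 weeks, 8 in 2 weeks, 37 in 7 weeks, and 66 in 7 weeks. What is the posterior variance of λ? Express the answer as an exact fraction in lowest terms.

328/3249

Total count: 6 + 6 + 5 + 3 + 1 + 5 + 5 = 31.
Total exposure: 7 weeks.
After the first batch: Gamma(23 + 31, 12 + 7) = Gamma(54, 19).
Total count: 75 + 14 + 45 + 29 + 8 + 37 + 66 = 274.
Total exposure: 7 + 5 + 4 + 6 + 2 + 7 + 7 = 38 weeks.
After the second batch: Gamma(54 + 274, 19 + 38) = Gamma(328, 57).
Posterior variance = α'/β'² = 328/3249.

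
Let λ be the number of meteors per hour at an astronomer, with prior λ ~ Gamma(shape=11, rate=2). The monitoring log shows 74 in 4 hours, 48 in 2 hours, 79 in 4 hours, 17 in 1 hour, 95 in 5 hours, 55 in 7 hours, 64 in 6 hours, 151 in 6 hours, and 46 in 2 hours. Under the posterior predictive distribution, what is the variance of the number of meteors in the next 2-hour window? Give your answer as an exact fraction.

Total count: 74 + 48 + 79 + 17 + 95 + 55 + 64 + 151 + 46 = 629.
Total exposure: 4 + 2 + 4 + 1 + 5 + 7 + 6 + 6 + 2 = 37 hours.
Conjugate update: add total count to the shape and total exposure to the rate, giving Gamma(640, 39).
The posterior predictive for a window of length T is Negative Binomial with variance T·α'·(β'+T)/β'² = 2·640·41/1521 = 52480/1521.

52480/1521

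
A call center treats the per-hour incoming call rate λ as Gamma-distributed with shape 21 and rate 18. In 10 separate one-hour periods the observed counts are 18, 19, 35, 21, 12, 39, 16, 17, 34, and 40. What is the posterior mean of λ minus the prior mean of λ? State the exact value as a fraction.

Total count: 18 + 19 + 35 + 21 + 12 + 39 + 16 + 17 + 34 + 40 = 251.
Total exposure: 10 hours.
Posterior: α' = 21 + 251 = 272, β' = 18 + 10 = 28.
Posterior mean = 272/28 = 68/7; prior mean = 21/18 = 7/6. Difference = 68/7 − 7/6 = 359/42.

359/42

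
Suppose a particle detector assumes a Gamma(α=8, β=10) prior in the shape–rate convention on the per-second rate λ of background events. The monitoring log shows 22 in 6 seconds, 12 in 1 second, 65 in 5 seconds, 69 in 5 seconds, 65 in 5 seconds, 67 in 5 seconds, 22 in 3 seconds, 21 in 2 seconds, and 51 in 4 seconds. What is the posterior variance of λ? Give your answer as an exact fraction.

Total count: 22 + 12 + 65 + 69 + 65 + 67 + 22 + 21 + 51 = 394.
Total exposure: 6 + 1 + 5 + 5 + 5 + 5 + 3 + 2 + 4 = 36 seconds.
Posterior: α' = 8 + 394 = 402, β' = 10 + 36 = 46.
Posterior variance = α'/β'² = 402/2116 = 201/1058.

201/1058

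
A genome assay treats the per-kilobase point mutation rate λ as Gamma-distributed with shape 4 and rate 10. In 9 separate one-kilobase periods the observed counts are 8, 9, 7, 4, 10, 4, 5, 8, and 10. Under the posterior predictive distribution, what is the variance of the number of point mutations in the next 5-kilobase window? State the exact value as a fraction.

8280/361

Total count: 8 + 9 + 7 + 4 + 10 + 4 + 5 + 8 + 10 = 65.
Total exposure: 9 kilobases.
Posterior: α' = 4 + 65 = 69, β' = 10 + 9 = 19.
The posterior predictive for a window of length T is Negative Binomial with variance T·α'·(β'+T)/β'² = 5·69·24/361 = 8280/361.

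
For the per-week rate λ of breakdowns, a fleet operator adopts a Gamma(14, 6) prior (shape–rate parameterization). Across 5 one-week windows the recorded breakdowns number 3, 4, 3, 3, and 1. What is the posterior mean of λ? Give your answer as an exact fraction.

28/11

Total count: 3 + 4 + 3 + 3 + 1 = 14.
Total exposure: 5 weeks.
By Gamma–Poisson conjugacy, the posterior is Gamma(α + Σx, β + Σt) = Gamma(14 + 14, 6 + 5) = Gamma(28, 11).
Posterior mean = α'/β' = 28/11.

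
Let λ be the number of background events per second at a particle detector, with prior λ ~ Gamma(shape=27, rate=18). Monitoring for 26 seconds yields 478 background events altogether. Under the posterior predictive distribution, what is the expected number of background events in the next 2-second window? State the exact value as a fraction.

Total count 478 over total exposure 26 seconds.
Conjugate update: add total count to the shape and total exposure to the rate, giving Gamma(505, 44).
Predictive mean over a 2-second window = T·E[λ|data] = 2·505/44 = 505/22.

505/22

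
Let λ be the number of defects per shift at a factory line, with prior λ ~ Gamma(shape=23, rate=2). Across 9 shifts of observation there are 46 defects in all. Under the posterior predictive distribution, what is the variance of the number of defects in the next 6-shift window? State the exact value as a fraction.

Total count 46 over total exposure 9 shifts.
Gamma(α, β) with Poisson data over total exposure Σt gives posterior Gamma(α+Σx, β+Σt) = Gamma(69, 11).
The posterior predictive for a window of length T is Negative Binomial with variance T·α'·(β'+T)/β'² = 6·69·17/121 = 7038/121.

7038/121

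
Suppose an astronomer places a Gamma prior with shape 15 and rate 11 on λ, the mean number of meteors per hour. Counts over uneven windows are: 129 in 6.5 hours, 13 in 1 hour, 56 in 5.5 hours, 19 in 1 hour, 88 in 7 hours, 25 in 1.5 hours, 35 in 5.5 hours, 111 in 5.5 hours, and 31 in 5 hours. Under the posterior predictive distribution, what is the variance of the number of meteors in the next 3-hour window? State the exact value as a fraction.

Total count: 129 + 13 + 56 + 19 + 88 + 25 + 35 + 111 + 31 = 507.
Total exposure: 6.5 + 1 + 5.5 + 1 + 7 + 1.5 + 5.5 + 5.5 + 5 = 38.5 hours.
By Gamma–Poisson conjugacy, the posterior is Gamma(α + Σx, β + Σt) = Gamma(15 + 507, 11 + 38.5) = Gamma(522, 99/2).
The posterior predictive for a window of length T is Negative Binomial with variance T·α'·(β'+T)/β'² = 3·522·(105/2)/(9801/4) = 4060/121.

4060/121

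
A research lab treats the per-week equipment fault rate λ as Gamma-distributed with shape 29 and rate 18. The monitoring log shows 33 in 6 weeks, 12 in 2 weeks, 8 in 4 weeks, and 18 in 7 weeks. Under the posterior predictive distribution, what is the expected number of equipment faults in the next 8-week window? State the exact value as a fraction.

Total count: 33 + 12 + 8 + 18 = 71.
Total exposure: 6 + 2 + 4 + 7 = 19 weeks.
Gamma(α, β) with Poisson data over total exposure Σt gives posterior Gamma(α+Σx, β+Σt) = Gamma(100, 37).
Predictive mean over an 8-week window = T·E[λ|data] = 8·100/37 = 800/37.

800/37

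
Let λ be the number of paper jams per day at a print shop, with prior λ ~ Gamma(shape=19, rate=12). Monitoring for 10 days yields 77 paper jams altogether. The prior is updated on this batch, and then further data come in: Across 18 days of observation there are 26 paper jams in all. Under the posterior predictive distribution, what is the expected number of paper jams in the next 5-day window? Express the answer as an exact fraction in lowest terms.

61/4

Total count 77 over total exposure 10 days.
After the first batch: Gamma(19 + 77, 12 + 10) = Gamma(96, 22).
Total count 26 over total exposure 18 days.
After the second batch: Gamma(96 + 26, 22 + 18) = Gamma(122, 40).
Predictive mean over a 5-day window = T·E[λ|data] = 5·122/40 = 61/4.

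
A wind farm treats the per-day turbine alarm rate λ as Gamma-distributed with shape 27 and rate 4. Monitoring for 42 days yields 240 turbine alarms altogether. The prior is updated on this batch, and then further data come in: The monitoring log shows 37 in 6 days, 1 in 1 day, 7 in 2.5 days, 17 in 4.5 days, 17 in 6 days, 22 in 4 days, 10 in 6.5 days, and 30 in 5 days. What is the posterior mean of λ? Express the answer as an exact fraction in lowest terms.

Total count 240 over total exposure 42 days.
After the first batch: Gamma(27 + 240, 4 + 42) = Gamma(267, 46).
Total count: 37 + 1 + 7 + 17 + 17 + 22 + 10 + 30 = 141.
Total exposure: 6 + 1 + 2.5 + 4.5 + 6 + 4 + 6.5 + 5 = 35.5 days.
After the second batch: Gamma(267 + 141, 46 + 35.5) = Gamma(408, 163/2).
Posterior mean = α'/β' = 408/(163/2) = 816/163.

816/163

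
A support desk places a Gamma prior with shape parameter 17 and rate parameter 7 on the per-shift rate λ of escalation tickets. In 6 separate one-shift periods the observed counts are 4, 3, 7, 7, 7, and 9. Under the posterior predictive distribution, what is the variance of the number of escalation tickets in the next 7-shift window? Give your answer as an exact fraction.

Total count: 4 + 3 + 7 + 7 + 7 + 9 = 37.
Total exposure: 6 shifts.
Posterior: α' = 17 + 37 = 54, β' = 7 + 6 = 13.
The posterior predictive for a window of length T is Negative Binomial with variance T·α'·(β'+T)/β'² = 7·54·20/169 = 7560/169.

7560/169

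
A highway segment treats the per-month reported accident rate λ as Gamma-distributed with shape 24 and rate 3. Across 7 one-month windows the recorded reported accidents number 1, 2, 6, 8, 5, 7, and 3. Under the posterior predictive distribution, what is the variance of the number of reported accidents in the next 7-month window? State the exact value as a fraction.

Total count: 1 + 2 + 6 + 8 + 5 + 7 + 3 = 32.
Total exposure: 7 months.
Gamma(α, β) with Poisson data over total exposure Σt gives posterior Gamma(α+Σx, β+Σt) = Gamma(56, 10).
The posterior predictive for a window of length T is Negative Binomial with variance T·α'·(β'+T)/β'² = 7·56·17/100 = 1666/25.

1666/25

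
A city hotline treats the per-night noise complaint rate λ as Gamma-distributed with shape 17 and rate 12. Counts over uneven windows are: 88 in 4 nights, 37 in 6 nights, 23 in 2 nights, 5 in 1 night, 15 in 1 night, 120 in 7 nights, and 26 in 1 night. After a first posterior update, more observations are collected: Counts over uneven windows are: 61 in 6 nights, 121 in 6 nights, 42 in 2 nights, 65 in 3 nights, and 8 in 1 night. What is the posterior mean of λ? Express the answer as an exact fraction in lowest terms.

157/13

Total count: 88 + 37 + 23 + 5 + 15 + 120 + 26 = 314.
Total exposure: 4 + 6 + 2 + 1 + 1 + 7 + 1 = 22 nights.
After the first batch: Gamma(17 + 314, 12 + 22) = Gamma(331, 34).
Total count: 61 + 121 + 42 + 65 + 8 = 297.
Total exposure: 6 + 6 + 2 + 3 + 1 = 18 nights.
After the second batch: Gamma(331 + 297, 34 + 18) = Gamma(628, 52).
Posterior mean = α'/β' = 628/52 = 157/13.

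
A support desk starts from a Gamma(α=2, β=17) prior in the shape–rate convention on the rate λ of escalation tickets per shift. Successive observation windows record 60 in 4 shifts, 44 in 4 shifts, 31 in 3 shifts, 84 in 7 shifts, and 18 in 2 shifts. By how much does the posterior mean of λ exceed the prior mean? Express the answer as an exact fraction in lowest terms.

3989/629

Total count: 60 + 44 + 31 + 84 + 18 = 237.
Total exposure: 4 + 4 + 3 + 7 + 2 = 20 shifts.
Posterior: α' = 2 + 237 = 239, β' = 17 + 20 = 37.
Posterior mean = 239/37 = 239/37; prior mean = 2/17 = 2/17. Difference = 239/37 − 2/17 = 3989/629.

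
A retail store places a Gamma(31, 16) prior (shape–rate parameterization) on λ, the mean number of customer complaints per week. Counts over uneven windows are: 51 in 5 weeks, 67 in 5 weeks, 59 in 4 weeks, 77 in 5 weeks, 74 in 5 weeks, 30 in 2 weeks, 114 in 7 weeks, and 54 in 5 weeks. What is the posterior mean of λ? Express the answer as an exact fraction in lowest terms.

Total count: 51 + 67 + 59 + 77 + 74 + 30 + 114 + 54 = 526.
Total exposure: 5 + 5 + 4 + 5 + 5 + 2 + 7 + 5 = 38 weeks.
By Gamma–Poisson conjugacy, the posterior is Gamma(α + Σx, β + Σt) = Gamma(31 + 526, 16 + 38) = Gamma(557, 54).
Posterior mean = α'/β' = 557/54.

557/54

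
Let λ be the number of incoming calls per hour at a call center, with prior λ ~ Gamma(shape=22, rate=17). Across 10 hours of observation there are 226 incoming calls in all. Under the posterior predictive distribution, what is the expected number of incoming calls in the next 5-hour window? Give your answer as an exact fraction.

Total count 226 over total exposure 10 hours.
Gamma(α, β) with Poisson data over total exposure Σt gives posterior Gamma(α+Σx, β+Σt) = Gamma(248, 27).
Predictive mean over a 5-hour window = T·E[λ|data] = 5·248/27 = 1240/27.

1240/27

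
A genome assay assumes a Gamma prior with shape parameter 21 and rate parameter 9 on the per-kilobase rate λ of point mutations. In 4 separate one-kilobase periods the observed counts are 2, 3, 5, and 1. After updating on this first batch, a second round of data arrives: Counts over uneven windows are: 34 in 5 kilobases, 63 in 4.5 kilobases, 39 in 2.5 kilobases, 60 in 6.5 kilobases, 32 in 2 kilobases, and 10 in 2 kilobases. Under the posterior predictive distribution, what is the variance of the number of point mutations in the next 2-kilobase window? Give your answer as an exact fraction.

81000/5041

Total count: 2 + 3 + 5 + 1 = 11.
Total exposure: 4 kilobases.
After the first batch: Gamma(21 + 11, 9 + 4) = Gamma(32, 13).
Total count: 34 + 63 + 39 + 60 + 32 + 10 = 238.
Total exposure: 5 + 4.5 + 2.5 + 6.5 + 2 + 2 = 22.5 kilobases.
After the second batch: Gamma(32 + 238, 13 + 22.5) = Gamma(270, 71/2).
The posterior predictive for a window of length T is Negative Binomial with variance T·α'·(β'+T)/β'² = 2·270·(75/2)/(5041/4) = 81000/5041.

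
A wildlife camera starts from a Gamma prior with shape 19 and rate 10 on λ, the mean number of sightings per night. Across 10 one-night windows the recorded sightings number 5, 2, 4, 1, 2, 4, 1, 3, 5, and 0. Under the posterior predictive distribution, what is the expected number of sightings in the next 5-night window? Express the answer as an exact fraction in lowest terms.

Total count: 5 + 2 + 4 + 1 + 2 + 4 + 1 + 3 + 5 + 0 = 27.
Total exposure: 10 nights.
Gamma(α, β) with Poisson data over total exposure Σt gives posterior Gamma(α+Σx, β+Σt) = Gamma(46, 20).
Predictive mean over a 5-night window = T·E[λ|data] = 5·46/20 = 23/2.

23/2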